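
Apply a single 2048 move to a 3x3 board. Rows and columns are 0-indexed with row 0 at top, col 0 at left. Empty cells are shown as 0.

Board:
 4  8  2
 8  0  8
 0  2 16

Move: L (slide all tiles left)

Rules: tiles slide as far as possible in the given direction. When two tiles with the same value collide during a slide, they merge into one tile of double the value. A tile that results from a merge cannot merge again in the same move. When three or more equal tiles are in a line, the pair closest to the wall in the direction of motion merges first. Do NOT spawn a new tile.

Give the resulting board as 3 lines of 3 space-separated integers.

Answer:  4  8  2
16  0  0
 2 16  0

Derivation:
Slide left:
row 0: [4, 8, 2] -> [4, 8, 2]
row 1: [8, 0, 8] -> [16, 0, 0]
row 2: [0, 2, 16] -> [2, 16, 0]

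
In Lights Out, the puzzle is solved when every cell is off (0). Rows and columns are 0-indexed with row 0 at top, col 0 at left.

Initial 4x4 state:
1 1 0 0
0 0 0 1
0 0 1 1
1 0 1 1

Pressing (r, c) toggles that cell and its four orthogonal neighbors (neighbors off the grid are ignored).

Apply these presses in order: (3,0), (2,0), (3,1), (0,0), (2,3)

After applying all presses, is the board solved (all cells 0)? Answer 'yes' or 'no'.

After press 1 at (3,0):
1 1 0 0
0 0 0 1
1 0 1 1
0 1 1 1

After press 2 at (2,0):
1 1 0 0
1 0 0 1
0 1 1 1
1 1 1 1

After press 3 at (3,1):
1 1 0 0
1 0 0 1
0 0 1 1
0 0 0 1

After press 4 at (0,0):
0 0 0 0
0 0 0 1
0 0 1 1
0 0 0 1

After press 5 at (2,3):
0 0 0 0
0 0 0 0
0 0 0 0
0 0 0 0

Lights still on: 0

Answer: yes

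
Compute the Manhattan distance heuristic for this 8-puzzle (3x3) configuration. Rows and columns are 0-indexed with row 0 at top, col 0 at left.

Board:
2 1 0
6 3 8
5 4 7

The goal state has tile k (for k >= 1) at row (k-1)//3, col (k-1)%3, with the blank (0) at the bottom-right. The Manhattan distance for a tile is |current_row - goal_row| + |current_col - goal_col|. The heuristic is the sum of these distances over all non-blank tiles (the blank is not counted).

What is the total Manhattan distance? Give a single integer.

Answer: 14

Derivation:
Tile 2: (0,0)->(0,1) = 1
Tile 1: (0,1)->(0,0) = 1
Tile 6: (1,0)->(1,2) = 2
Tile 3: (1,1)->(0,2) = 2
Tile 8: (1,2)->(2,1) = 2
Tile 5: (2,0)->(1,1) = 2
Tile 4: (2,1)->(1,0) = 2
Tile 7: (2,2)->(2,0) = 2
Sum: 1 + 1 + 2 + 2 + 2 + 2 + 2 + 2 = 14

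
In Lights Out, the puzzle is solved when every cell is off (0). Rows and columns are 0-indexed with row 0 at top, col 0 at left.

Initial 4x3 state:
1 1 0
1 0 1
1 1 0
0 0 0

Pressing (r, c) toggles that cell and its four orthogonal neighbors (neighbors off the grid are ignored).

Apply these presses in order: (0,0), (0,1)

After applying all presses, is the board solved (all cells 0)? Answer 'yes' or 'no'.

After press 1 at (0,0):
0 0 0
0 0 1
1 1 0
0 0 0

After press 2 at (0,1):
1 1 1
0 1 1
1 1 0
0 0 0

Lights still on: 7

Answer: no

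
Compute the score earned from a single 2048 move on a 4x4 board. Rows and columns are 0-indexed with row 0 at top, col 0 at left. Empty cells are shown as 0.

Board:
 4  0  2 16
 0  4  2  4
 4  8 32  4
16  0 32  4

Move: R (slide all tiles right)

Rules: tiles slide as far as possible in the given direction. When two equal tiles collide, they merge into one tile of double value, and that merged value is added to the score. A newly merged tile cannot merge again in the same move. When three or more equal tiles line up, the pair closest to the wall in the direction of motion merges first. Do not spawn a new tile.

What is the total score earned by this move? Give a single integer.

Answer: 0

Derivation:
Slide right:
row 0: [4, 0, 2, 16] -> [0, 4, 2, 16]  score +0 (running 0)
row 1: [0, 4, 2, 4] -> [0, 4, 2, 4]  score +0 (running 0)
row 2: [4, 8, 32, 4] -> [4, 8, 32, 4]  score +0 (running 0)
row 3: [16, 0, 32, 4] -> [0, 16, 32, 4]  score +0 (running 0)
Board after move:
 0  4  2 16
 0  4  2  4
 4  8 32  4
 0 16 32  4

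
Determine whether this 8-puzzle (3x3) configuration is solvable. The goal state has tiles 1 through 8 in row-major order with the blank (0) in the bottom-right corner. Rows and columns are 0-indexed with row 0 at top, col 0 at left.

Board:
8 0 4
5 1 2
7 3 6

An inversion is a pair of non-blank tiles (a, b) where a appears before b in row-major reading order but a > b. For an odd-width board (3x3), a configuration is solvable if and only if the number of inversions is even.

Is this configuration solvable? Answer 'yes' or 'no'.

Answer: no

Derivation:
Inversions (pairs i<j in row-major order where tile[i] > tile[j] > 0): 15
15 is odd, so the puzzle is not solvable.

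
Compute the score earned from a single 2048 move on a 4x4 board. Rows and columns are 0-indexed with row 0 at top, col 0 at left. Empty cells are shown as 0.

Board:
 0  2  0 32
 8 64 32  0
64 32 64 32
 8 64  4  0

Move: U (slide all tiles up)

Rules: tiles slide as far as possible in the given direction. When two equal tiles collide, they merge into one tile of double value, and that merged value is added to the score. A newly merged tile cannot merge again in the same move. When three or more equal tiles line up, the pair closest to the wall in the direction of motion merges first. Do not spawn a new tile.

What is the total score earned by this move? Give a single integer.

Slide up:
col 0: [0, 8, 64, 8] -> [8, 64, 8, 0]  score +0 (running 0)
col 1: [2, 64, 32, 64] -> [2, 64, 32, 64]  score +0 (running 0)
col 2: [0, 32, 64, 4] -> [32, 64, 4, 0]  score +0 (running 0)
col 3: [32, 0, 32, 0] -> [64, 0, 0, 0]  score +64 (running 64)
Board after move:
 8  2 32 64
64 64 64  0
 8 32  4  0
 0 64  0  0

Answer: 64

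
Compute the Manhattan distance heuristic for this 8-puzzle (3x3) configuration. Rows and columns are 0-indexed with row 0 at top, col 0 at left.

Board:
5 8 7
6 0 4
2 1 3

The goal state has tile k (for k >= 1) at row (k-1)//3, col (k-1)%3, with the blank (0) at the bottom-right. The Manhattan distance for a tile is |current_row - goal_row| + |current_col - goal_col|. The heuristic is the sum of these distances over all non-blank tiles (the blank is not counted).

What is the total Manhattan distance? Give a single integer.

Tile 5: (0,0)->(1,1) = 2
Tile 8: (0,1)->(2,1) = 2
Tile 7: (0,2)->(2,0) = 4
Tile 6: (1,0)->(1,2) = 2
Tile 4: (1,2)->(1,0) = 2
Tile 2: (2,0)->(0,1) = 3
Tile 1: (2,1)->(0,0) = 3
Tile 3: (2,2)->(0,2) = 2
Sum: 2 + 2 + 4 + 2 + 2 + 3 + 3 + 2 = 20

Answer: 20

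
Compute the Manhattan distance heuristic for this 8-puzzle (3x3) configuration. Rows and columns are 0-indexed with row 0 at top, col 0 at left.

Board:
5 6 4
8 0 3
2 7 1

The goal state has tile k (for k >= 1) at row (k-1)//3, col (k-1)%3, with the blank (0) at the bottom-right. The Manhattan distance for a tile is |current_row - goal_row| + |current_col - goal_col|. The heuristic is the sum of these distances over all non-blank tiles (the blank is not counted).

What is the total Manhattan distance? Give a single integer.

Answer: 18

Derivation:
Tile 5: at (0,0), goal (1,1), distance |0-1|+|0-1| = 2
Tile 6: at (0,1), goal (1,2), distance |0-1|+|1-2| = 2
Tile 4: at (0,2), goal (1,0), distance |0-1|+|2-0| = 3
Tile 8: at (1,0), goal (2,1), distance |1-2|+|0-1| = 2
Tile 3: at (1,2), goal (0,2), distance |1-0|+|2-2| = 1
Tile 2: at (2,0), goal (0,1), distance |2-0|+|0-1| = 3
Tile 7: at (2,1), goal (2,0), distance |2-2|+|1-0| = 1
Tile 1: at (2,2), goal (0,0), distance |2-0|+|2-0| = 4
Sum: 2 + 2 + 3 + 2 + 1 + 3 + 1 + 4 = 18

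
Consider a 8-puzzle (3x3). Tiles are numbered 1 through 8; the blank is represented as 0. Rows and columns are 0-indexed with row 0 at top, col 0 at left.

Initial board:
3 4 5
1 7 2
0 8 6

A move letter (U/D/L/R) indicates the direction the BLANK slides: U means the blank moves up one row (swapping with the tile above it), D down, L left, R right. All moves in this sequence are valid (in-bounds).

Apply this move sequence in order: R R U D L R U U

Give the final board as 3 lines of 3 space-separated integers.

Answer: 3 4 0
1 7 5
8 6 2

Derivation:
After move 1 (R):
3 4 5
1 7 2
8 0 6

After move 2 (R):
3 4 5
1 7 2
8 6 0

After move 3 (U):
3 4 5
1 7 0
8 6 2

After move 4 (D):
3 4 5
1 7 2
8 6 0

After move 5 (L):
3 4 5
1 7 2
8 0 6

After move 6 (R):
3 4 5
1 7 2
8 6 0

After move 7 (U):
3 4 5
1 7 0
8 6 2

After move 8 (U):
3 4 0
1 7 5
8 6 2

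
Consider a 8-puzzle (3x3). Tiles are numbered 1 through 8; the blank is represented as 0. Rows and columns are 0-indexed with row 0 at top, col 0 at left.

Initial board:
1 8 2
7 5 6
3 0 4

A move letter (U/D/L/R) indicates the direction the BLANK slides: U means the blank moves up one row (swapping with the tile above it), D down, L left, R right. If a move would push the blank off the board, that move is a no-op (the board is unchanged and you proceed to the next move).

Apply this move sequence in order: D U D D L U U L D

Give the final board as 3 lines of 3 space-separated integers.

After move 1 (D):
1 8 2
7 5 6
3 0 4

After move 2 (U):
1 8 2
7 0 6
3 5 4

After move 3 (D):
1 8 2
7 5 6
3 0 4

After move 4 (D):
1 8 2
7 5 6
3 0 4

After move 5 (L):
1 8 2
7 5 6
0 3 4

After move 6 (U):
1 8 2
0 5 6
7 3 4

After move 7 (U):
0 8 2
1 5 6
7 3 4

After move 8 (L):
0 8 2
1 5 6
7 3 4

After move 9 (D):
1 8 2
0 5 6
7 3 4

Answer: 1 8 2
0 5 6
7 3 4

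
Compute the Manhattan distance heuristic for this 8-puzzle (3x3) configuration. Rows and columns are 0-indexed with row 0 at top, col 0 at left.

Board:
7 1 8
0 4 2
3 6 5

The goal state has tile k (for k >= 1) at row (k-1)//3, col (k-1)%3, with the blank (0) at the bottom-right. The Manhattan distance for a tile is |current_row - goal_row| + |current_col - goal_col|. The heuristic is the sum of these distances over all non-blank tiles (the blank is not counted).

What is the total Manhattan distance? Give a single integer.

Answer: 17

Derivation:
Tile 7: at (0,0), goal (2,0), distance |0-2|+|0-0| = 2
Tile 1: at (0,1), goal (0,0), distance |0-0|+|1-0| = 1
Tile 8: at (0,2), goal (2,1), distance |0-2|+|2-1| = 3
Tile 4: at (1,1), goal (1,0), distance |1-1|+|1-0| = 1
Tile 2: at (1,2), goal (0,1), distance |1-0|+|2-1| = 2
Tile 3: at (2,0), goal (0,2), distance |2-0|+|0-2| = 4
Tile 6: at (2,1), goal (1,2), distance |2-1|+|1-2| = 2
Tile 5: at (2,2), goal (1,1), distance |2-1|+|2-1| = 2
Sum: 2 + 1 + 3 + 1 + 2 + 4 + 2 + 2 = 17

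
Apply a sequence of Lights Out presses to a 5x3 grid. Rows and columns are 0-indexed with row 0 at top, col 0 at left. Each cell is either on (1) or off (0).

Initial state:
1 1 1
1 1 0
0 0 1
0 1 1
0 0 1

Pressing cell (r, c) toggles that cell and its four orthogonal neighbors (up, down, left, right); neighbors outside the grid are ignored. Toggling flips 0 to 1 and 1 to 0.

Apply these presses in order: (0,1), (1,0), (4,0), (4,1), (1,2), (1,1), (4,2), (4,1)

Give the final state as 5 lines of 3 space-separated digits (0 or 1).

After press 1 at (0,1):
0 0 0
1 0 0
0 0 1
0 1 1
0 0 1

After press 2 at (1,0):
1 0 0
0 1 0
1 0 1
0 1 1
0 0 1

After press 3 at (4,0):
1 0 0
0 1 0
1 0 1
1 1 1
1 1 1

After press 4 at (4,1):
1 0 0
0 1 0
1 0 1
1 0 1
0 0 0

After press 5 at (1,2):
1 0 1
0 0 1
1 0 0
1 0 1
0 0 0

After press 6 at (1,1):
1 1 1
1 1 0
1 1 0
1 0 1
0 0 0

After press 7 at (4,2):
1 1 1
1 1 0
1 1 0
1 0 0
0 1 1

After press 8 at (4,1):
1 1 1
1 1 0
1 1 0
1 1 0
1 0 0

Answer: 1 1 1
1 1 0
1 1 0
1 1 0
1 0 0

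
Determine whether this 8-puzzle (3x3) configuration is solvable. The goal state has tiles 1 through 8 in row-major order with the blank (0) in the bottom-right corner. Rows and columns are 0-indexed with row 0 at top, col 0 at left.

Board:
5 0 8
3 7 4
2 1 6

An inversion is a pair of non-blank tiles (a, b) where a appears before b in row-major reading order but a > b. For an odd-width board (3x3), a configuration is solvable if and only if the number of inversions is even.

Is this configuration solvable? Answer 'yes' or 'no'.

Inversions (pairs i<j in row-major order where tile[i] > tile[j] > 0): 19
19 is odd, so the puzzle is not solvable.

Answer: no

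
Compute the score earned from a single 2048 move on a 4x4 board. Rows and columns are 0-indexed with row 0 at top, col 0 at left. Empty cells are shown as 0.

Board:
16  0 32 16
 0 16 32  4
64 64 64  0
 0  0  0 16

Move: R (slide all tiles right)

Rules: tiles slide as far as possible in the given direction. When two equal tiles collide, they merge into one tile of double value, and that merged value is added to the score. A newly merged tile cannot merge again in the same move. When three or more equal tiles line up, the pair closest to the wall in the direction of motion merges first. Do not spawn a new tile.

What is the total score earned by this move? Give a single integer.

Answer: 128

Derivation:
Slide right:
row 0: [16, 0, 32, 16] -> [0, 16, 32, 16]  score +0 (running 0)
row 1: [0, 16, 32, 4] -> [0, 16, 32, 4]  score +0 (running 0)
row 2: [64, 64, 64, 0] -> [0, 0, 64, 128]  score +128 (running 128)
row 3: [0, 0, 0, 16] -> [0, 0, 0, 16]  score +0 (running 128)
Board after move:
  0  16  32  16
  0  16  32   4
  0   0  64 128
  0   0   0  16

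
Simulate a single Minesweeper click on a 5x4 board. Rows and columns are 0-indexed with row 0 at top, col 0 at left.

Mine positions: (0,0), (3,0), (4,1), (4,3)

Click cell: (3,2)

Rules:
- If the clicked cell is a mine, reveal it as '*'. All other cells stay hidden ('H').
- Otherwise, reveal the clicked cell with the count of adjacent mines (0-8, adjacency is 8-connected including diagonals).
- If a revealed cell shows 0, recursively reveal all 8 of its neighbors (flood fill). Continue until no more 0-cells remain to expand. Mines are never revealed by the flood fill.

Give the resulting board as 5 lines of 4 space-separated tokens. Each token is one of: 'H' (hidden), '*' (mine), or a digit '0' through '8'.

H H H H
H H H H
H H H H
H H 2 H
H H H H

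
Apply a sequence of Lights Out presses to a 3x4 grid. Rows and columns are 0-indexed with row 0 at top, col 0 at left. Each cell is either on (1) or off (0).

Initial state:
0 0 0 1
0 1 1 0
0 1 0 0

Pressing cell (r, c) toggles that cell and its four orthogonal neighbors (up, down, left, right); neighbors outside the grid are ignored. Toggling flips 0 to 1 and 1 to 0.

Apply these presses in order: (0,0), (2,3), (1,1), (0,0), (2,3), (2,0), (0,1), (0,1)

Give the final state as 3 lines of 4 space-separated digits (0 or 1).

Answer: 0 1 0 1
0 0 0 0
1 1 0 0

Derivation:
After press 1 at (0,0):
1 1 0 1
1 1 1 0
0 1 0 0

After press 2 at (2,3):
1 1 0 1
1 1 1 1
0 1 1 1

After press 3 at (1,1):
1 0 0 1
0 0 0 1
0 0 1 1

After press 4 at (0,0):
0 1 0 1
1 0 0 1
0 0 1 1

After press 5 at (2,3):
0 1 0 1
1 0 0 0
0 0 0 0

After press 6 at (2,0):
0 1 0 1
0 0 0 0
1 1 0 0

After press 7 at (0,1):
1 0 1 1
0 1 0 0
1 1 0 0

After press 8 at (0,1):
0 1 0 1
0 0 0 0
1 1 0 0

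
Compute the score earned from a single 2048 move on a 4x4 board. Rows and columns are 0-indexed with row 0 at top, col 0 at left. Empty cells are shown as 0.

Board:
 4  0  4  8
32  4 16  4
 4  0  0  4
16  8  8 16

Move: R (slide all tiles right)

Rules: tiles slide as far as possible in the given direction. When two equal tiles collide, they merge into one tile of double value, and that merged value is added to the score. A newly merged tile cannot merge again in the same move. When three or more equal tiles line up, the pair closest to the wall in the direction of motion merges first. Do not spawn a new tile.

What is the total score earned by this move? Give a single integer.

Answer: 32

Derivation:
Slide right:
row 0: [4, 0, 4, 8] -> [0, 0, 8, 8]  score +8 (running 8)
row 1: [32, 4, 16, 4] -> [32, 4, 16, 4]  score +0 (running 8)
row 2: [4, 0, 0, 4] -> [0, 0, 0, 8]  score +8 (running 16)
row 3: [16, 8, 8, 16] -> [0, 16, 16, 16]  score +16 (running 32)
Board after move:
 0  0  8  8
32  4 16  4
 0  0  0  8
 0 16 16 16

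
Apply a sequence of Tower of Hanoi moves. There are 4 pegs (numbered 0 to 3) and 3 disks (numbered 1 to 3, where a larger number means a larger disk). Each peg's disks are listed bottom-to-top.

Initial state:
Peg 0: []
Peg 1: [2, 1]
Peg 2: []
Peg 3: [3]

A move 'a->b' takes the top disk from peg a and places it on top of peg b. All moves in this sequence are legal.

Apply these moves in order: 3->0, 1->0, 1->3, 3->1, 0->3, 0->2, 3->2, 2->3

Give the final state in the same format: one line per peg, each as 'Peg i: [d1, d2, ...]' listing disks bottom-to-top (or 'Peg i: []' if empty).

Answer: Peg 0: []
Peg 1: [2]
Peg 2: [3]
Peg 3: [1]

Derivation:
After move 1 (3->0):
Peg 0: [3]
Peg 1: [2, 1]
Peg 2: []
Peg 3: []

After move 2 (1->0):
Peg 0: [3, 1]
Peg 1: [2]
Peg 2: []
Peg 3: []

After move 3 (1->3):
Peg 0: [3, 1]
Peg 1: []
Peg 2: []
Peg 3: [2]

After move 4 (3->1):
Peg 0: [3, 1]
Peg 1: [2]
Peg 2: []
Peg 3: []

After move 5 (0->3):
Peg 0: [3]
Peg 1: [2]
Peg 2: []
Peg 3: [1]

After move 6 (0->2):
Peg 0: []
Peg 1: [2]
Peg 2: [3]
Peg 3: [1]

After move 7 (3->2):
Peg 0: []
Peg 1: [2]
Peg 2: [3, 1]
Peg 3: []

After move 8 (2->3):
Peg 0: []
Peg 1: [2]
Peg 2: [3]
Peg 3: [1]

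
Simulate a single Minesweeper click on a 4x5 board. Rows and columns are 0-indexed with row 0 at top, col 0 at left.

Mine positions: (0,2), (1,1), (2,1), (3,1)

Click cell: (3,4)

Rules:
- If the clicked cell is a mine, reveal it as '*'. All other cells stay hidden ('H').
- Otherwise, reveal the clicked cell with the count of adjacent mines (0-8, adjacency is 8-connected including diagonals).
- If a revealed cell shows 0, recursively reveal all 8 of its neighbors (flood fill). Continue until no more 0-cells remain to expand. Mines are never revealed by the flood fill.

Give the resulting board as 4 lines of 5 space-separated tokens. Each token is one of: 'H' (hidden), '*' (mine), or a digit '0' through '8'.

H H H 1 0
H H 3 1 0
H H 3 0 0
H H 2 0 0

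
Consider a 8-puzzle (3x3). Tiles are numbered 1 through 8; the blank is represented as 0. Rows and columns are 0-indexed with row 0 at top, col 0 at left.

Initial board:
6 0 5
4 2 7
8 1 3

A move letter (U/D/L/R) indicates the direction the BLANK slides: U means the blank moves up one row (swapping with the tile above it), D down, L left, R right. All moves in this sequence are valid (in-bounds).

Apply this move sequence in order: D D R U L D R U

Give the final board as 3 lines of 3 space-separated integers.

Answer: 6 2 5
4 3 0
8 7 1

Derivation:
After move 1 (D):
6 2 5
4 0 7
8 1 3

After move 2 (D):
6 2 5
4 1 7
8 0 3

After move 3 (R):
6 2 5
4 1 7
8 3 0

After move 4 (U):
6 2 5
4 1 0
8 3 7

After move 5 (L):
6 2 5
4 0 1
8 3 7

After move 6 (D):
6 2 5
4 3 1
8 0 7

After move 7 (R):
6 2 5
4 3 1
8 7 0

After move 8 (U):
6 2 5
4 3 0
8 7 1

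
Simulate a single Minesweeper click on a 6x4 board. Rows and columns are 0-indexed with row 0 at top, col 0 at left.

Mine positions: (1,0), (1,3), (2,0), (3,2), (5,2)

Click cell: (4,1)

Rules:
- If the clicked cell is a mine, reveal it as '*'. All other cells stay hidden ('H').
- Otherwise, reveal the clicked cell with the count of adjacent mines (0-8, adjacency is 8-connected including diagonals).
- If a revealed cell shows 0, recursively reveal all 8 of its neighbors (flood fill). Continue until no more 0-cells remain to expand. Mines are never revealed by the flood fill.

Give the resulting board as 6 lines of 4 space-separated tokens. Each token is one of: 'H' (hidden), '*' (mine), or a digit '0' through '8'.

H H H H
H H H H
H H H H
H H H H
H 2 H H
H H H H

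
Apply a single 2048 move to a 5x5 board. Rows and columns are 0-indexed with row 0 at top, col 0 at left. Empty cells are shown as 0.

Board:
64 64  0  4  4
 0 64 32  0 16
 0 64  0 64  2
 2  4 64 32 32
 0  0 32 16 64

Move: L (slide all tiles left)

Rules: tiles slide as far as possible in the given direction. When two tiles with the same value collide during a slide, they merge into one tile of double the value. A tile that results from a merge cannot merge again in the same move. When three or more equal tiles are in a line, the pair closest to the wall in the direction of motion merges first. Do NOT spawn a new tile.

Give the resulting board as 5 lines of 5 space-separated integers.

Answer: 128   8   0   0   0
 64  32  16   0   0
128   2   0   0   0
  2   4  64  64   0
 32  16  64   0   0

Derivation:
Slide left:
row 0: [64, 64, 0, 4, 4] -> [128, 8, 0, 0, 0]
row 1: [0, 64, 32, 0, 16] -> [64, 32, 16, 0, 0]
row 2: [0, 64, 0, 64, 2] -> [128, 2, 0, 0, 0]
row 3: [2, 4, 64, 32, 32] -> [2, 4, 64, 64, 0]
row 4: [0, 0, 32, 16, 64] -> [32, 16, 64, 0, 0]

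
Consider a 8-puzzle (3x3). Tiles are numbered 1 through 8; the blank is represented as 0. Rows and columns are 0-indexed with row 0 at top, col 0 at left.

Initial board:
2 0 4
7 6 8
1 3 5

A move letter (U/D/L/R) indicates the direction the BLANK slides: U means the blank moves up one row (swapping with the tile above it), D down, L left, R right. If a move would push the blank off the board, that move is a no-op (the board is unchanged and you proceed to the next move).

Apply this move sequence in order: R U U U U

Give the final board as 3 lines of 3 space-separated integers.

Answer: 2 4 0
7 6 8
1 3 5

Derivation:
After move 1 (R):
2 4 0
7 6 8
1 3 5

After move 2 (U):
2 4 0
7 6 8
1 3 5

After move 3 (U):
2 4 0
7 6 8
1 3 5

After move 4 (U):
2 4 0
7 6 8
1 3 5

After move 5 (U):
2 4 0
7 6 8
1 3 5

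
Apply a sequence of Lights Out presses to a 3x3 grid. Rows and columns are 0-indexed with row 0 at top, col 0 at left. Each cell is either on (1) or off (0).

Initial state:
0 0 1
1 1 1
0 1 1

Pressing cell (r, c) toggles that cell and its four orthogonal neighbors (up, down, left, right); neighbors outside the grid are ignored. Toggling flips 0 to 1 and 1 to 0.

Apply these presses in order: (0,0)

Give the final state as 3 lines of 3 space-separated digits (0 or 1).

After press 1 at (0,0):
1 1 1
0 1 1
0 1 1

Answer: 1 1 1
0 1 1
0 1 1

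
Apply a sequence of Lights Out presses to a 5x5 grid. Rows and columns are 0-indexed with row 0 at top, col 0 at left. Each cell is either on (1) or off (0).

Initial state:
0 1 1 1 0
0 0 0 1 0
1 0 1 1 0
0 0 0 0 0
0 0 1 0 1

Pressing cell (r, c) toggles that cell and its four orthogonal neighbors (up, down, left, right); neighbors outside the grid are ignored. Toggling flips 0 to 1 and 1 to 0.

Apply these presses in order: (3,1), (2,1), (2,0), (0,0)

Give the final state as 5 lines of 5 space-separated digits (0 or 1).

Answer: 1 0 1 1 0
0 1 0 1 0
1 1 0 1 0
0 0 1 0 0
0 1 1 0 1

Derivation:
After press 1 at (3,1):
0 1 1 1 0
0 0 0 1 0
1 1 1 1 0
1 1 1 0 0
0 1 1 0 1

After press 2 at (2,1):
0 1 1 1 0
0 1 0 1 0
0 0 0 1 0
1 0 1 0 0
0 1 1 0 1

After press 3 at (2,0):
0 1 1 1 0
1 1 0 1 0
1 1 0 1 0
0 0 1 0 0
0 1 1 0 1

After press 4 at (0,0):
1 0 1 1 0
0 1 0 1 0
1 1 0 1 0
0 0 1 0 0
0 1 1 0 1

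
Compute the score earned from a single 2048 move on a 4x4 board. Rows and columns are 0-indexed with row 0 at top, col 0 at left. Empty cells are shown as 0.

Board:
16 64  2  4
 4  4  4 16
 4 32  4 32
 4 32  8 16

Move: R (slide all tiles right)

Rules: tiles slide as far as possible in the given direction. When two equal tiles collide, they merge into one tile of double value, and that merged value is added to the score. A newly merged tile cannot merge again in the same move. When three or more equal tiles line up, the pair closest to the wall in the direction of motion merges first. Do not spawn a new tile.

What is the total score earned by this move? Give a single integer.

Slide right:
row 0: [16, 64, 2, 4] -> [16, 64, 2, 4]  score +0 (running 0)
row 1: [4, 4, 4, 16] -> [0, 4, 8, 16]  score +8 (running 8)
row 2: [4, 32, 4, 32] -> [4, 32, 4, 32]  score +0 (running 8)
row 3: [4, 32, 8, 16] -> [4, 32, 8, 16]  score +0 (running 8)
Board after move:
16 64  2  4
 0  4  8 16
 4 32  4 32
 4 32  8 16

Answer: 8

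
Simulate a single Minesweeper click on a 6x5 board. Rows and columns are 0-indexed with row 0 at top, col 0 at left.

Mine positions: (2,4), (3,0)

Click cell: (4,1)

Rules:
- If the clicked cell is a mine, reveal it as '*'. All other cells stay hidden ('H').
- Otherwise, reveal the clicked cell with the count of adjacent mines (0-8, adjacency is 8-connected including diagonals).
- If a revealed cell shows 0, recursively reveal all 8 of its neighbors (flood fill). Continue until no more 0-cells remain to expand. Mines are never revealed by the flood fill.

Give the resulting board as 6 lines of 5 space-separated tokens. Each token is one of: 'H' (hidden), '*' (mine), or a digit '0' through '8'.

H H H H H
H H H H H
H H H H H
H H H H H
H 1 H H H
H H H H H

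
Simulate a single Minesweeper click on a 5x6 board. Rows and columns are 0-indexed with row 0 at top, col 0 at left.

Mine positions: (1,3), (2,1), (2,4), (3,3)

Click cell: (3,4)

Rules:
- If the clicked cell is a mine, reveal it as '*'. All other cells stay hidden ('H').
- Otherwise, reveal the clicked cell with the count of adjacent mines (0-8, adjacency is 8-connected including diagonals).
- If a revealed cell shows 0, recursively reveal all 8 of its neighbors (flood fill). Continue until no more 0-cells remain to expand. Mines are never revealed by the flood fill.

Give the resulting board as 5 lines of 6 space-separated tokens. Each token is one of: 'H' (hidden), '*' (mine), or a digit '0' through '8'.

H H H H H H
H H H H H H
H H H H H H
H H H H 2 H
H H H H H H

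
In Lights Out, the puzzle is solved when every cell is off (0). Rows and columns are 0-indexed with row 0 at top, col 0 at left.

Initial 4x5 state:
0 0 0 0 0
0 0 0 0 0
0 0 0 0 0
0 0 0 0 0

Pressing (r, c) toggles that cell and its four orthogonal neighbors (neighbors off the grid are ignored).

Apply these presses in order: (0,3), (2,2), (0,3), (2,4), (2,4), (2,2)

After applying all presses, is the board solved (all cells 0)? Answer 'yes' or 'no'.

After press 1 at (0,3):
0 0 1 1 1
0 0 0 1 0
0 0 0 0 0
0 0 0 0 0

After press 2 at (2,2):
0 0 1 1 1
0 0 1 1 0
0 1 1 1 0
0 0 1 0 0

After press 3 at (0,3):
0 0 0 0 0
0 0 1 0 0
0 1 1 1 0
0 0 1 0 0

After press 4 at (2,4):
0 0 0 0 0
0 0 1 0 1
0 1 1 0 1
0 0 1 0 1

After press 5 at (2,4):
0 0 0 0 0
0 0 1 0 0
0 1 1 1 0
0 0 1 0 0

After press 6 at (2,2):
0 0 0 0 0
0 0 0 0 0
0 0 0 0 0
0 0 0 0 0

Lights still on: 0

Answer: yes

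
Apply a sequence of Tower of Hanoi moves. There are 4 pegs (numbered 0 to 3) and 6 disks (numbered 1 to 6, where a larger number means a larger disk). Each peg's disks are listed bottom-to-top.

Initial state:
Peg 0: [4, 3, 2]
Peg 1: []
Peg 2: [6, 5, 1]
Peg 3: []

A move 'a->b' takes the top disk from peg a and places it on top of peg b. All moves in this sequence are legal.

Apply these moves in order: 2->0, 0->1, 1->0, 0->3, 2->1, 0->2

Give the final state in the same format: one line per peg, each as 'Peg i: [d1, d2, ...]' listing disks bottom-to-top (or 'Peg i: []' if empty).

Answer: Peg 0: [4, 3]
Peg 1: [5]
Peg 2: [6, 2]
Peg 3: [1]

Derivation:
After move 1 (2->0):
Peg 0: [4, 3, 2, 1]
Peg 1: []
Peg 2: [6, 5]
Peg 3: []

After move 2 (0->1):
Peg 0: [4, 3, 2]
Peg 1: [1]
Peg 2: [6, 5]
Peg 3: []

After move 3 (1->0):
Peg 0: [4, 3, 2, 1]
Peg 1: []
Peg 2: [6, 5]
Peg 3: []

After move 4 (0->3):
Peg 0: [4, 3, 2]
Peg 1: []
Peg 2: [6, 5]
Peg 3: [1]

After move 5 (2->1):
Peg 0: [4, 3, 2]
Peg 1: [5]
Peg 2: [6]
Peg 3: [1]

After move 6 (0->2):
Peg 0: [4, 3]
Peg 1: [5]
Peg 2: [6, 2]
Peg 3: [1]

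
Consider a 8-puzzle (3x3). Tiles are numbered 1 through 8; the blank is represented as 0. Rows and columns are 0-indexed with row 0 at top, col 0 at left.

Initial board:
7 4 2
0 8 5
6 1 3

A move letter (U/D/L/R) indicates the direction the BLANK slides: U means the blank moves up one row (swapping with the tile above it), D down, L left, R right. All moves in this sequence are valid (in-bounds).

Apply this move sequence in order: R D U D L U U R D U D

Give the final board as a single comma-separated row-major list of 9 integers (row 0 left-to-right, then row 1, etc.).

Answer: 4, 1, 2, 7, 0, 5, 8, 6, 3

Derivation:
After move 1 (R):
7 4 2
8 0 5
6 1 3

After move 2 (D):
7 4 2
8 1 5
6 0 3

After move 3 (U):
7 4 2
8 0 5
6 1 3

After move 4 (D):
7 4 2
8 1 5
6 0 3

After move 5 (L):
7 4 2
8 1 5
0 6 3

After move 6 (U):
7 4 2
0 1 5
8 6 3

After move 7 (U):
0 4 2
7 1 5
8 6 3

After move 8 (R):
4 0 2
7 1 5
8 6 3

After move 9 (D):
4 1 2
7 0 5
8 6 3

After move 10 (U):
4 0 2
7 1 5
8 6 3

After move 11 (D):
4 1 2
7 0 5
8 6 3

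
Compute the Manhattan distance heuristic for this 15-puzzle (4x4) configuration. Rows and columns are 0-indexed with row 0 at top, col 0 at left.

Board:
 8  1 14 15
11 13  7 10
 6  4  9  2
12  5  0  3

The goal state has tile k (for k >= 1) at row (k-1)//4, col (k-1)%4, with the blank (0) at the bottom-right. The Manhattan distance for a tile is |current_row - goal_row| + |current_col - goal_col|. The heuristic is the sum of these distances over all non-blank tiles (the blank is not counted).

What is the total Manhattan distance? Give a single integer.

Tile 8: at (0,0), goal (1,3), distance |0-1|+|0-3| = 4
Tile 1: at (0,1), goal (0,0), distance |0-0|+|1-0| = 1
Tile 14: at (0,2), goal (3,1), distance |0-3|+|2-1| = 4
Tile 15: at (0,3), goal (3,2), distance |0-3|+|3-2| = 4
Tile 11: at (1,0), goal (2,2), distance |1-2|+|0-2| = 3
Tile 13: at (1,1), goal (3,0), distance |1-3|+|1-0| = 3
Tile 7: at (1,2), goal (1,2), distance |1-1|+|2-2| = 0
Tile 10: at (1,3), goal (2,1), distance |1-2|+|3-1| = 3
Tile 6: at (2,0), goal (1,1), distance |2-1|+|0-1| = 2
Tile 4: at (2,1), goal (0,3), distance |2-0|+|1-3| = 4
Tile 9: at (2,2), goal (2,0), distance |2-2|+|2-0| = 2
Tile 2: at (2,3), goal (0,1), distance |2-0|+|3-1| = 4
Tile 12: at (3,0), goal (2,3), distance |3-2|+|0-3| = 4
Tile 5: at (3,1), goal (1,0), distance |3-1|+|1-0| = 3
Tile 3: at (3,3), goal (0,2), distance |3-0|+|3-2| = 4
Sum: 4 + 1 + 4 + 4 + 3 + 3 + 0 + 3 + 2 + 4 + 2 + 4 + 4 + 3 + 4 = 45

Answer: 45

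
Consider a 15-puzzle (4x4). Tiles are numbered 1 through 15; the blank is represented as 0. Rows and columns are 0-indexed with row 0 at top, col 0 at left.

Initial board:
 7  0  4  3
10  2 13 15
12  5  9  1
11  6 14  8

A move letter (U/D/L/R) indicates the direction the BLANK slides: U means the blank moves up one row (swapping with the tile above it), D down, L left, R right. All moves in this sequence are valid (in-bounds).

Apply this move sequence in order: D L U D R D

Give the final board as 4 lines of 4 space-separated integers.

Answer:  7  2  4  3
10  5 13 15
12  0  9  1
11  6 14  8

Derivation:
After move 1 (D):
 7  2  4  3
10  0 13 15
12  5  9  1
11  6 14  8

After move 2 (L):
 7  2  4  3
 0 10 13 15
12  5  9  1
11  6 14  8

After move 3 (U):
 0  2  4  3
 7 10 13 15
12  5  9  1
11  6 14  8

After move 4 (D):
 7  2  4  3
 0 10 13 15
12  5  9  1
11  6 14  8

After move 5 (R):
 7  2  4  3
10  0 13 15
12  5  9  1
11  6 14  8

After move 6 (D):
 7  2  4  3
10  5 13 15
12  0  9  1
11  6 14  8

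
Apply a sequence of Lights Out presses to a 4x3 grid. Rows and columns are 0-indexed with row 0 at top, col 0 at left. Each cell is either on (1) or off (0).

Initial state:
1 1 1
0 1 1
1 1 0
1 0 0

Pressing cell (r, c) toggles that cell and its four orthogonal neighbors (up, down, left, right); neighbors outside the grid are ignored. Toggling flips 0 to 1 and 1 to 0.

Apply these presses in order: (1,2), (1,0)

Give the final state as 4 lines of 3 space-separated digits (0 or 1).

Answer: 0 1 0
1 1 0
0 1 1
1 0 0

Derivation:
After press 1 at (1,2):
1 1 0
0 0 0
1 1 1
1 0 0

After press 2 at (1,0):
0 1 0
1 1 0
0 1 1
1 0 0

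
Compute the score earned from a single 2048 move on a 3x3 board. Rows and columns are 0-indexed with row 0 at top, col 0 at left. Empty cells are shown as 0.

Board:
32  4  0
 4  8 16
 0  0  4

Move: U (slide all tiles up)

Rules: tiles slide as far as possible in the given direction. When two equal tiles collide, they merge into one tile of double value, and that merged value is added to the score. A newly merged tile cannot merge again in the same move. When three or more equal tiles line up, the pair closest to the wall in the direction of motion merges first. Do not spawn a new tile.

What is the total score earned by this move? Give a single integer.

Slide up:
col 0: [32, 4, 0] -> [32, 4, 0]  score +0 (running 0)
col 1: [4, 8, 0] -> [4, 8, 0]  score +0 (running 0)
col 2: [0, 16, 4] -> [16, 4, 0]  score +0 (running 0)
Board after move:
32  4 16
 4  8  4
 0  0  0

Answer: 0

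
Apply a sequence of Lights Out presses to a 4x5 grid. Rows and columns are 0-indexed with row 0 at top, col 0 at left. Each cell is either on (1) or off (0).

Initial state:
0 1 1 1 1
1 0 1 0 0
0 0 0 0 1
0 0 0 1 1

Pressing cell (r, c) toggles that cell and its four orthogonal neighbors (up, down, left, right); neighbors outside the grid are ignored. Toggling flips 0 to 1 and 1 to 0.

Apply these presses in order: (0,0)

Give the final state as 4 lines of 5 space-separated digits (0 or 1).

After press 1 at (0,0):
1 0 1 1 1
0 0 1 0 0
0 0 0 0 1
0 0 0 1 1

Answer: 1 0 1 1 1
0 0 1 0 0
0 0 0 0 1
0 0 0 1 1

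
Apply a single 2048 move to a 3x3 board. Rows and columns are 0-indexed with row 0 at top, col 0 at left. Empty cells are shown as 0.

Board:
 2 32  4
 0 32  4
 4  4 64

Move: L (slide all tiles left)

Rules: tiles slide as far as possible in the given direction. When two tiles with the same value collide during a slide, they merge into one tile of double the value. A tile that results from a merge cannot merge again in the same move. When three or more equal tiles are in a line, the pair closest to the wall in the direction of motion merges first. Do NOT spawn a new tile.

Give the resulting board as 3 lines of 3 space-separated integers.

Slide left:
row 0: [2, 32, 4] -> [2, 32, 4]
row 1: [0, 32, 4] -> [32, 4, 0]
row 2: [4, 4, 64] -> [8, 64, 0]

Answer:  2 32  4
32  4  0
 8 64  0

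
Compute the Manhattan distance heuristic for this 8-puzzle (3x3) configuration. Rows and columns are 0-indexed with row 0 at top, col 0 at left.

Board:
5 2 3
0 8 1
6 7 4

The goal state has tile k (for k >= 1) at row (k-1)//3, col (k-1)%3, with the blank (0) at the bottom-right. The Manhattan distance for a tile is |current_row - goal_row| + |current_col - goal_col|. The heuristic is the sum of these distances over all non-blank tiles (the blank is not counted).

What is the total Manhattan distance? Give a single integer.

Answer: 13

Derivation:
Tile 5: at (0,0), goal (1,1), distance |0-1|+|0-1| = 2
Tile 2: at (0,1), goal (0,1), distance |0-0|+|1-1| = 0
Tile 3: at (0,2), goal (0,2), distance |0-0|+|2-2| = 0
Tile 8: at (1,1), goal (2,1), distance |1-2|+|1-1| = 1
Tile 1: at (1,2), goal (0,0), distance |1-0|+|2-0| = 3
Tile 6: at (2,0), goal (1,2), distance |2-1|+|0-2| = 3
Tile 7: at (2,1), goal (2,0), distance |2-2|+|1-0| = 1
Tile 4: at (2,2), goal (1,0), distance |2-1|+|2-0| = 3
Sum: 2 + 0 + 0 + 1 + 3 + 3 + 1 + 3 = 13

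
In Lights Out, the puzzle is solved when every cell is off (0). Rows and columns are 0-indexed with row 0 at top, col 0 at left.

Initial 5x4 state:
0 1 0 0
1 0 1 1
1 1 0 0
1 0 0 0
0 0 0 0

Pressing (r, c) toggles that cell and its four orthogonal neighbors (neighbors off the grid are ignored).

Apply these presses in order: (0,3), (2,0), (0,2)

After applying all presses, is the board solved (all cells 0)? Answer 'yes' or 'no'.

After press 1 at (0,3):
0 1 1 1
1 0 1 0
1 1 0 0
1 0 0 0
0 0 0 0

After press 2 at (2,0):
0 1 1 1
0 0 1 0
0 0 0 0
0 0 0 0
0 0 0 0

After press 3 at (0,2):
0 0 0 0
0 0 0 0
0 0 0 0
0 0 0 0
0 0 0 0

Lights still on: 0

Answer: yes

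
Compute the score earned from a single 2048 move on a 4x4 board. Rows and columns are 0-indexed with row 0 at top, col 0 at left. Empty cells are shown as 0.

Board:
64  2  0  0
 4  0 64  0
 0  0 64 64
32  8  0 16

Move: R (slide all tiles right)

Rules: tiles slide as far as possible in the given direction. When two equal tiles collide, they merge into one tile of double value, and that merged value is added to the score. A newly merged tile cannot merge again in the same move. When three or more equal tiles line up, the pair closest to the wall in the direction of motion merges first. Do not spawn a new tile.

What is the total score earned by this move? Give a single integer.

Answer: 128

Derivation:
Slide right:
row 0: [64, 2, 0, 0] -> [0, 0, 64, 2]  score +0 (running 0)
row 1: [4, 0, 64, 0] -> [0, 0, 4, 64]  score +0 (running 0)
row 2: [0, 0, 64, 64] -> [0, 0, 0, 128]  score +128 (running 128)
row 3: [32, 8, 0, 16] -> [0, 32, 8, 16]  score +0 (running 128)
Board after move:
  0   0  64   2
  0   0   4  64
  0   0   0 128
  0  32   8  16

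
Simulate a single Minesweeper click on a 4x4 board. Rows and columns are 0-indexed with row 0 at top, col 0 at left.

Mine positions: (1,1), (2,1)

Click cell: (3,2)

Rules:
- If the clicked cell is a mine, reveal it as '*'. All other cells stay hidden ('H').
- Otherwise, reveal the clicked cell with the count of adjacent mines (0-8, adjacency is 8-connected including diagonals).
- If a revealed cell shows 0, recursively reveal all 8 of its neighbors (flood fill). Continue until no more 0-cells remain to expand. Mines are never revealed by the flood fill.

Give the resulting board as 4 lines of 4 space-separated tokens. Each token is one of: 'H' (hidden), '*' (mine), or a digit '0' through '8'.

H H H H
H H H H
H H H H
H H 1 H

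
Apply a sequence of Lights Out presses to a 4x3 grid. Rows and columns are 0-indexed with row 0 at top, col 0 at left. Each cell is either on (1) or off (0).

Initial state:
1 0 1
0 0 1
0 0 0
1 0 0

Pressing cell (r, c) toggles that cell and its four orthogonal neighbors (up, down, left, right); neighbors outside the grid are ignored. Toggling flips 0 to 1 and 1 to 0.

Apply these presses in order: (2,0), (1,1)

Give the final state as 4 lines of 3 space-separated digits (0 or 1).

Answer: 1 1 1
0 1 0
1 0 0
0 0 0

Derivation:
After press 1 at (2,0):
1 0 1
1 0 1
1 1 0
0 0 0

After press 2 at (1,1):
1 1 1
0 1 0
1 0 0
0 0 0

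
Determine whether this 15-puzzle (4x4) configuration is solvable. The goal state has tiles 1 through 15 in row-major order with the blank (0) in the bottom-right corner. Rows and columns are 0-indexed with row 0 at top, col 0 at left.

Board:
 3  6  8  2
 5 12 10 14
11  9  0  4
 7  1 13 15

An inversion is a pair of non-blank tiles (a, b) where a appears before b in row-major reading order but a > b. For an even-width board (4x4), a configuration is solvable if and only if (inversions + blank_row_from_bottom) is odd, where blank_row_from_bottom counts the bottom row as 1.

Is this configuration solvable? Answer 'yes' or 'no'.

Inversions: 39
Blank is in row 2 (0-indexed from top), which is row 2 counting from the bottom (bottom = 1).
39 + 2 = 41, which is odd, so the puzzle is solvable.

Answer: yes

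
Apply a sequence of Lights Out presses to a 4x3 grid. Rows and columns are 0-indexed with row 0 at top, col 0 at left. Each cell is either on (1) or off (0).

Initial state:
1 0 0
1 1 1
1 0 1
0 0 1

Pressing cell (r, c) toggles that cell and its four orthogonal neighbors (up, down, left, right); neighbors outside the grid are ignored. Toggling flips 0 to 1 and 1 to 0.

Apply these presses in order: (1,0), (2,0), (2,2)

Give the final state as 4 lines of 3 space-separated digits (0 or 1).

Answer: 0 0 0
1 0 0
1 0 0
1 0 0

Derivation:
After press 1 at (1,0):
0 0 0
0 0 1
0 0 1
0 0 1

After press 2 at (2,0):
0 0 0
1 0 1
1 1 1
1 0 1

After press 3 at (2,2):
0 0 0
1 0 0
1 0 0
1 0 0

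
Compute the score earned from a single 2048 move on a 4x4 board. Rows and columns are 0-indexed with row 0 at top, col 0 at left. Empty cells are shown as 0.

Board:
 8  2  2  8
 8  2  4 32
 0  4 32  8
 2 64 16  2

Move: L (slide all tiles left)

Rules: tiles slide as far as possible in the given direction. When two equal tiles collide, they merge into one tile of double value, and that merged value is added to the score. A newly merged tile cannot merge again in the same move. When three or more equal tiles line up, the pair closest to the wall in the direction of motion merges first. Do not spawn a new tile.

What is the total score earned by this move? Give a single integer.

Slide left:
row 0: [8, 2, 2, 8] -> [8, 4, 8, 0]  score +4 (running 4)
row 1: [8, 2, 4, 32] -> [8, 2, 4, 32]  score +0 (running 4)
row 2: [0, 4, 32, 8] -> [4, 32, 8, 0]  score +0 (running 4)
row 3: [2, 64, 16, 2] -> [2, 64, 16, 2]  score +0 (running 4)
Board after move:
 8  4  8  0
 8  2  4 32
 4 32  8  0
 2 64 16  2

Answer: 4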